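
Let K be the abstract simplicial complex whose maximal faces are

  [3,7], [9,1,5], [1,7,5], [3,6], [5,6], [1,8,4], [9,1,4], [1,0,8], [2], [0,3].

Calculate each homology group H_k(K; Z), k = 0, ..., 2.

H_0 ≅ Z^2,  H_1 ≅ Z^2,  H_2 = 0.

Take the total order 0 < 1 < 2 < 3 < 4 < 5 < 6 < 7 < 8 < 9 on the vertex set. Then K (dimension 2) consists of the simplices:

  0-simplices (10): [0], [1], [2], [3], [4], [5], [6], [7], [8], [9]
  1-simplices (15): [0,1], [0,3], [0,8], [1,4], [1,5], [1,7], [1,8], [1,9], [3,6], [3,7], [4,8], [4,9], [5,6], [5,7], [5,9]
  2-simplices (5): [0,1,8], [1,4,8], [1,4,9], [1,5,7], [1,5,9]

Hence C_0 ≅ Z^10, C_1 ≅ Z^15, C_2 ≅ Z^5.

∂_1: C_1 → C_0 is given by ∂[p,q] = [q] − [p].
As a 10×15 matrix over Z this has rank 8, with invariant factors (1,1,1,1,1,1,1,1).

The boundary map ∂_2: C_2 → C_1 maps a triangle to the signed sum of its edges. For instance
  ∂[1,5,7] = [5,7] − [1,7] + [1,5],
  ∂[0,1,8] = [1,8] − [0,8] + [0,1].
The resulting 15×5 matrix has rank 5, and its Smith normal form has invariant factors (1,1,1,1,1).

Now H_k = ker ∂_k / im ∂_{k+1}, so:

  H_0: rank C_0 − rank ∂_1 = 10 − 8 = 2, and the invariant factors of ∂_1 are all 1, so H_0 = Z^2.
  H_1: rank ker ∂_1 − rank ∂_2 = (15 − 8) − 5 = 2, and the invariant factors of ∂_2 are all 1, so H_1 = Z^2.
  H_2: rank ker ∂_2 − rank ∂_3 = (5 − 5) − 0 = 0, and there is no ∂_3, so H_2 = 0.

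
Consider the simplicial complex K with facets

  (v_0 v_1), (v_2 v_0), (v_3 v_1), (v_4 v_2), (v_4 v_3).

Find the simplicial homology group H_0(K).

H_0 ≅ Z.

Order the vertices as v_0 < v_1 < v_2 < v_3 < v_4. Listing each simplex with vertices in this order, K has dimension 1 with simplices:

  0-simplices (5): [v_0], [v_1], [v_2], [v_3], [v_4]
  1-simplices (5): [v_0,v_1], [v_0,v_2], [v_1,v_3], [v_2,v_4], [v_3,v_4]

giving chain groups C_0 ≅ Z^5, C_1 ≅ Z^5.

Boundary ∂_1: C_1 → C_0 maps an edge to its endpoints' difference, ∂[p,q] = q − p. For instance
  ∂[v_0,v_2] = [v_2] − [v_0].
This gives a 5×5 integer matrix of rank 4; reducing to Smith normal form yields diagonal entries (1,1,1,1).

From H_k ≅ ker(∂_k) / im(∂_{k+1}) we obtain:

  H_0: rank C_0 − rank ∂_1 = 5 − 4 = 1, and the invariant factors of ∂_1 are all 1, so H_0 ≅ Z.

(K is a triangulation of the circle S^1.)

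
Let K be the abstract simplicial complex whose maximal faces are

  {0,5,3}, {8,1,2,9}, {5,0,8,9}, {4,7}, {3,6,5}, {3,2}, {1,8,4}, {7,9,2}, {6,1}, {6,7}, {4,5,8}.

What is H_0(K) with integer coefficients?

H_0 = Z.

We work with the vertex ordering 0 < 1 < 2 < 3 < 4 < 5 < 6 < 7 < 8 < 9. The simplices of K, each written with vertices in increasing order, are:

  0-simplices (10): [0], [1], [2], [3], [4], [5], [6], [7], [8], [9]
  1-simplices (24): (24 of them)
  2-simplices (13): [0,3,5], [0,5,8], [0,5,9], [0,8,9], [1,2,8], [1,2,9], [1,4,8], [1,8,9], [2,7,9], [2,8,9], [3,5,6], [4,5,8], [5,8,9]
  3-simplices (2): [0,5,8,9], [1,2,8,9]

so the chain groups are C_0 ≅ Z^10, C_1 ≅ Z^24, C_2 ≅ Z^13, C_3 ≅ Z^2.

∂_1: C_1 → C_0 is given by ∂[p,q] = [q] − [p]. For instance
  ∂[4,5] = [5] − [4].
The 10×24 boundary matrix has rank 9 and Smith normal form diag(1,1,1,1,1,1,1,1,1).

The boundary map ∂_2: C_2 → C_1 sends each 2-simplex [p,q,r] to [q,r] − [p,r] + [p,q]. For instance
  ∂[0,5,9] = [5,9] − [0,9] + [0,5],
  ∂[4,5,8] = [5,8] − [4,8] + [4,5].
The 24×13 boundary matrix has rank 11 and Smith normal form diag(1,1,1,1,1,1,1,1,1,1,1).

The boundary map ∂_3: C_3 → C_2 sends each 3-simplex σ to the alternating sum Σ_i (−1)^i (σ with its i-th vertex removed). For instance
  ∂[1,2,8,9] = [2,8,9] − [1,8,9] + [1,2,9] − [1,2,8],
  ∂[0,5,8,9] = [5,8,9] − [0,8,9] + [0,5,9] − [0,5,8].
This gives a 13×2 integer matrix of rank 2; reducing to Smith normal form yields diagonal entries (1,1).

Now H_k = ker ∂_k / im ∂_{k+1}, so:

  H_0: rank C_0 − rank ∂_1 = 10 − 9 = 1, and the invariant factors of ∂_1 are all 1, so H_0 = Z.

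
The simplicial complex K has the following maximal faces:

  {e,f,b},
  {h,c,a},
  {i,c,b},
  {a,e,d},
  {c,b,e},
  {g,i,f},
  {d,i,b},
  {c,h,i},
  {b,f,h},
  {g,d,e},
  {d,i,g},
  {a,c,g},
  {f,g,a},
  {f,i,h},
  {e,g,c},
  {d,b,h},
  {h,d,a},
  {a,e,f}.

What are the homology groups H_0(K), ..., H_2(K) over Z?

Take the total order a < b < c < d < e < f < g < h < i on the vertex set. Then K (dimension 2) consists of the simplices:

  0-simplices (9): a, b, c, d, e, f, g, h, i
  1-simplices (27): ac, ad, ae, af, ag, ah, bc, bd, be, bf, bh, bi, ce, cg, ch, ci, de, dg, dh, di, ef, eg, fg, fh, fi, gi, hi
  2-simplices (18): acg, ach, ade, adh, aef, afg, bce, bci, bdh, bdi, bef, bfh, ceg, chi, deg, dgi, fgi, fhi

giving chain groups C_0 ≅ Z^9, C_1 ≅ Z^27, C_2 ≅ Z^18.

Boundary ∂_1: C_1 → C_0 maps an edge to its endpoints' difference, ∂[p,q] = q − p.
The 9×27 boundary matrix has rank 8 and Smith normal form diag(1,1,1,1,1,1,1,1).

Boundary ∂_2: C_2 → C_1 maps a triangle to the signed sum of its edges. For instance
  ∂afg = fg − ag + af,
  ∂ade = de − ae + ad.
As a 27×18 matrix over Z this has rank 18, with invariant factors (1,1,1,1,1,1,1,1,1,1,1,1,1,1,1,1,1,2).

Reading off H_k = ker ∂_k / im ∂_{k+1}:

  H_0: rank C_0 − rank ∂_1 = 9 − 8 = 1, and the invariant factors of ∂_1 are all 1, so H_0 = Z.
  H_1: rank ker ∂_1 − rank ∂_2 = (27 − 8) − 18 = 1, and ∂_2 has invariant factor 2 > 1, so H_1 = Z × Z/2.
  H_2: rank ker ∂_2 − rank ∂_3 = (18 − 18) − 0 = 0, and there is no ∂_3, so H_2 = 0.

H_0 = Z,  H_1 = Z × Z/2,  H_2 = 0.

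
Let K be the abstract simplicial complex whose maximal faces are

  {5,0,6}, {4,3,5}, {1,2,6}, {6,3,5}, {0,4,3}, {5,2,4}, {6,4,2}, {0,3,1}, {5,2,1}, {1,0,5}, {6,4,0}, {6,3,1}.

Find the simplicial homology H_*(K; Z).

H_0 = Z,  H_1 = Z_2,  H_2 = 0.

Fix the vertex order 0 < 1 < 2 < 3 < 4 < 5 < 6 and write every simplex with vertices in increasing order. Then dim K = 2 and the simplices of K are:

  0-simplices (7): [0], [1], [2], [3], [4], [5], [6]
  1-simplices (18): [0,1], [0,3], [0,4], [0,5], [0,6], [1,2], [1,3], [1,5], [1,6], [2,4], [2,5], [2,6], [3,4], [3,5], [3,6], [4,5], [4,6], [5,6]
  2-simplices (12): [0,1,3], [0,1,5], [0,3,4], [0,4,6], [0,5,6], [1,2,5], [1,2,6], [1,3,6], [2,4,5], [2,4,6], [3,4,5], [3,5,6]

so the chain groups are C_0 ≅ Z^7, C_1 ≅ Z^18, C_2 ≅ Z^12.

The boundary map ∂_1: C_1 → C_0 is given by ∂[p,q] = [q] − [p]. For instance
  ∂[0,5] = [5] − [0].
The 7×18 boundary matrix has rank 6 and Smith normal form diag(1,1,1,1,1,1).

Boundary ∂_2: C_2 → C_1 acts by ∂[p,q,r] = [q,r] − [p,r] + [p,q]. For instance
  ∂[0,3,4] = [3,4] − [0,4] + [0,3],
  ∂[2,4,5] = [4,5] − [2,5] + [2,4].
The 18×12 boundary matrix has rank 12 and Smith normal form diag(1,1,1,1,1,1,1,1,1,1,1,2).

Now H_k = ker ∂_k / im ∂_{k+1}, so:

  H_0: rank C_0 − rank ∂_1 = 7 − 6 = 1, and the invariant factors of ∂_1 are all 1, so H_0 ≅ Z.
  H_1: rank ker ∂_1 − rank ∂_2 = (18 − 6) − 12 = 0, and ∂_2 has invariant factor 2 > 1, so H_1 ≅ Z_2.
  H_2: rank ker ∂_2 − rank ∂_3 = (12 − 12) − 0 = 0, and there is no ∂_3, so H_2 ≅ 0.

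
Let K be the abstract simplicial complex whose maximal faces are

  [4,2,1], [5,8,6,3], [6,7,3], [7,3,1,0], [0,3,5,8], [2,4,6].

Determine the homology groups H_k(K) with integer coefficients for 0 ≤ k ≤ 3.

Fix the vertex order 0 < 1 < 2 < 3 < 4 < 5 < 6 < 7 < 8 and write every simplex with vertices in increasing order. Then dim K = 3 and the simplices of K are:

  0-simplices (9): [0], [1], [2], [3], [4], [5], [6], [7], [8]
  1-simplices (20): [0,1], [0,3], [0,5], [0,7], [0,8], [1,2], [1,3], [1,4], [1,7], [2,4], [2,6], [3,5], [3,6], [3,7], [3,8], [4,6], [5,6], [5,8], [6,7], [6,8]
  2-simplices (14): [0,1,3], [0,1,7], [0,3,5], [0,3,7], [0,3,8], [0,5,8], [1,2,4], [1,3,7], [2,4,6], [3,5,6], [3,5,8], [3,6,7], [3,6,8], [5,6,8]
  3-simplices (3): [0,1,3,7], [0,3,5,8], [3,5,6,8]

giving chain groups C_0 ≅ Z^9, C_1 ≅ Z^20, C_2 ≅ Z^14, C_3 ≅ Z^3.

∂_1: C_1 → C_0 sends each edge [p,q] (with p < q) to q − p. For instance
  ∂[1,3] = [3] − [1].
As a 9×20 matrix over Z this has rank 8, with invariant factors (1,1,1,1,1,1,1,1).

The boundary map ∂_2: C_2 → C_1 sends each 2-simplex [p,q,r] to [q,r] − [p,r] + [p,q]. For instance
  ∂[3,5,8] = [5,8] − [3,8] + [3,5],
  ∂[5,6,8] = [6,8] − [5,8] + [5,6].
This gives a 20×14 integer matrix of rank 11; reducing to Smith normal form yields diagonal entries (1,1,1,1,1,1,1,1,1,1,1).

∂_3: C_3 → C_2 sends each 3-simplex σ to the alternating sum Σ_i (−1)^i (σ with its i-th vertex removed). For instance
  ∂[3,5,6,8] = [5,6,8] − [3,6,8] + [3,5,8] − [3,5,6],
  ∂[0,1,3,7] = [1,3,7] − [0,3,7] + [0,1,7] − [0,1,3].
The resulting 14×3 matrix has rank 3, and its Smith normal form has invariant factors (1,1,1).

From H_k ≅ ker(∂_k) / im(∂_{k+1}) we obtain:

  H_0: rank C_0 − rank ∂_1 = 9 − 8 = 1, and the invariant factors of ∂_1 are all 1, so H_0 = Z.
  H_1: rank ker ∂_1 − rank ∂_2 = (20 − 8) − 11 = 1, and the invariant factors of ∂_2 are all 1, so H_1 = Z.
  H_2: rank ker ∂_2 − rank ∂_3 = (14 − 11) − 3 = 0, and the invariant factors of ∂_3 are all 1, so H_2 = 0.
  H_3: rank ker ∂_3 − rank ∂_4 = (3 − 3) − 0 = 0, and there is no ∂_4, so H_3 = 0.

As a check, the Euler characteristic is 9 − 20 + 14 − 3 = 0, which agrees with 1 − 1 + 0 − 0 = 0.

H_0 ≅ Z,  H_1 ≅ Z,  H_2 = 0,  H_3 = 0.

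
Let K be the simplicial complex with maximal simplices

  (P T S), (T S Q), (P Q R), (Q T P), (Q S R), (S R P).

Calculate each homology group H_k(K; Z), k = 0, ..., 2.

Take the total order P < Q < R < S < T on the vertex set. Then K (dimension 2) consists of the simplices:

  0-simplices (5): P, Q, R, S, T
  1-simplices (9): PQ, PR, PS, PT, QR, QS, QT, RS, ST
  2-simplices (6): PQR, PQT, PRS, PST, QRS, QST

Hence C_0 ≅ Z^5, C_1 ≅ Z^9, C_2 ≅ Z^6.

The boundary map ∂_1: C_1 → C_0 is given by ∂[p,q] = [q] − [p]. For instance
  ∂ST = T − S.
The 5×9 boundary matrix has rank 4 and Smith normal form diag(1,1,1,1).

The boundary map ∂_2: C_2 → C_1 maps a triangle to the signed sum of its edges. For instance
  ∂QRS = RS − QS + QR,
  ∂QST = ST − QT + QS.
As a 9×6 matrix over Z this has rank 5, with invariant factors (1,1,1,1,1).

Computing H_k = (kernel of ∂_k) / (image of ∂_{k+1}):

  H_0: rank C_0 − rank ∂_1 = 5 − 4 = 1, and the invariant factors of ∂_1 are all 1, so H_0 ≅ Z.
  H_1: rank ker ∂_1 − rank ∂_2 = (9 − 4) − 5 = 0, and the invariant factors of ∂_2 are all 1, so H_1 ≅ 0.
  H_2: rank ker ∂_2 − rank ∂_3 = (6 − 5) − 0 = 1, and there is no ∂_3, so H_2 ≅ Z.

As a check, the Euler characteristic is 5 − 9 + 6 = 2, which agrees with 1 − 0 + 1 = 2.
(K is a triangulation of the 2-sphere S^2.)

H_0 = Z,  H_1 = 0,  H_2 = Z.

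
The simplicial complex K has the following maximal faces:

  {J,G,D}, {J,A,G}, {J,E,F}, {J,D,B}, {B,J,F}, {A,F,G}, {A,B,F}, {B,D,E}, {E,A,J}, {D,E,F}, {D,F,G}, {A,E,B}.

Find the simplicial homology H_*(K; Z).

H_0 = Z,  H_1 = Z/2,  H_2 = 0.

We work with the vertex ordering A < B < D < E < F < G < J. The simplices of K, each written with vertices in increasing order, are:

  0-simplices (7): A, B, D, E, F, G, J
  1-simplices (18): AB, AE, AF, AG, AJ, BD, BE, BF, BJ, DE, DF, DG, DJ, EF, EJ, FG, FJ, GJ
  2-simplices (12): ABE, ABF, AEJ, AFG, AGJ, BDE, BDJ, BFJ, DEF, DFG, DGJ, EFJ

Hence C_0 ≅ Z^7, C_1 ≅ Z^18, C_2 ≅ Z^12.

The boundary map ∂_1: C_1 → C_0 maps an edge to its endpoints' difference, ∂[p,q] = q − p. For instance
  ∂AG = G − A.
As a 7×18 matrix over Z this has rank 6, with invariant factors (1,1,1,1,1,1).

Boundary ∂_2: C_2 → C_1 maps a triangle to the signed sum of its edges. For instance
  ∂AFG = FG − AG + AF,
  ∂DFG = FG − DG + DF.
The 18×12 boundary matrix has rank 12 and Smith normal form diag(1,1,1,1,1,1,1,1,1,1,1,2).

Reading off H_k = ker ∂_k / im ∂_{k+1}:

  H_0: rank C_0 − rank ∂_1 = 7 − 6 = 1, and the invariant factors of ∂_1 are all 1, so H_0 = Z.
  H_1: rank ker ∂_1 − rank ∂_2 = (18 − 6) − 12 = 0, and ∂_2 has invariant factor 2 > 1, so H_1 = Z/2.
  H_2: rank ker ∂_2 − rank ∂_3 = (12 − 12) − 0 = 0, and there is no ∂_3, so H_2 = 0.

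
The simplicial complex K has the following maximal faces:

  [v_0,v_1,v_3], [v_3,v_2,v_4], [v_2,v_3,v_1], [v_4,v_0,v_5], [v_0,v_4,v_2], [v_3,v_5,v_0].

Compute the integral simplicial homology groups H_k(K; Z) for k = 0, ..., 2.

K has 6 vertices, 12 edges, 6 triangles.
rank ∂_0 = 0, rank ∂_1 = 5 ⇒ b_0 = 6 − 0 − 5 = 1; all invariant factors of ∂_1 are 1 so no torsion. So H_0 = Z.
rank ∂_1 = 5, rank ∂_2 = 6 ⇒ b_1 = 12 − 5 − 6 = 1; all invariant factors of ∂_2 are 1 so no torsion. So H_1 = Z.
rank ∂_2 = 6, rank ∂_3 = 0 ⇒ b_2 = 6 − 6 − 0 = 0. So H_2 = 0.

H_0 = Z,  H_1 = Z,  H_2 = 0.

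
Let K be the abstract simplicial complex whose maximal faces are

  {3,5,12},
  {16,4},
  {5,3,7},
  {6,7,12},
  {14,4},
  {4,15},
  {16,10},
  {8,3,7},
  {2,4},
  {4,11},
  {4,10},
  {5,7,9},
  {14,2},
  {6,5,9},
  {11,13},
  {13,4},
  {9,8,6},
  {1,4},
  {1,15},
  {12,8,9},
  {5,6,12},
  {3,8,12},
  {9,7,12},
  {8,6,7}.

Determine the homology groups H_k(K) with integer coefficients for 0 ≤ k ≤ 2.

Order the vertices as 1 < 2 < 3 < 4 < 5 < 6 < 7 < 8 < 9 < 10 < 11 < 12 < 13 < 14 < 15 < 16. Listing each simplex with vertices in this order, K has dimension 2 with simplices:

  0-simplices (16): [1], [2], [3], [4], [5], [6], [7], [8], [9], [10], [11], [12], [13], [14], [15], [16]
  1-simplices (30): (30 of them)
  2-simplices (12): [3,5,7], [3,5,12], [3,7,8], [3,8,12], [5,6,9], [5,6,12], [5,7,9], [6,7,8], [6,7,12], [6,8,9], [7,9,12], [8,9,12]

Hence C_0 ≅ Z^16, C_1 ≅ Z^30, C_2 ≅ Z^12.

∂_1: C_1 → C_0 is given by ∂[p,q] = [q] − [p]. For instance
  ∂[3,5] = [5] − [3].
This gives a 16×30 integer matrix of rank 14; reducing to Smith normal form yields diagonal entries (1,1,1,1,1,1,1,1,1,1,1,1,1,1).

∂_2: C_2 → C_1 sends each 2-simplex [p,q,r] to [q,r] − [p,r] + [p,q]. For instance
  ∂[3,5,12] = [5,12] − [3,12] + [3,5],
  ∂[8,9,12] = [9,12] − [8,12] + [8,9].
The 30×12 boundary matrix has rank 12 and Smith normal form diag(1,1,1,1,1,1,1,1,1,1,1,2).

Reading off H_k = ker ∂_k / im ∂_{k+1}:

  H_0: rank C_0 − rank ∂_1 = 16 − 14 = 2, and the invariant factors of ∂_1 are all 1, so H_0 ≅ Z^2.
  H_1: rank ker ∂_1 − rank ∂_2 = (30 − 14) − 12 = 4, and ∂_2 has invariant factor 2 > 1, so H_1 ≅ Z^4 × Z/2.
  H_2: rank ker ∂_2 − rank ∂_3 = (12 − 12) − 0 = 0, and there is no ∂_3, so H_2 ≅ 0.

As a check, the Euler characteristic is 16 − 30 + 12 = -2, which agrees with 2 − 4 + 0 = -2.

H_0 = Z^2,  H_1 = Z^4 × Z/2,  H_2 = 0.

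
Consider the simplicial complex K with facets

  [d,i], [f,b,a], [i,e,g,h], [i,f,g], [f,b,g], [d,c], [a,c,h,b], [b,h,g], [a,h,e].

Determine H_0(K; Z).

H_0 ≅ Z.

Fix the vertex order a < b < c < d < e < f < g < h < i and write every simplex with vertices in increasing order. Then dim K = 3 and the simplices of K are:

  0-simplices (9): a, b, c, d, e, f, g, h, i
  1-simplices (20): ab, ac, ae, af, ah, bc, bf, bg, bh, cd, ch, di, eg, eh, ei, fg, fi, gh, gi, hi
  2-simplices (13): abc, abf, abh, ach, aeh, bch, bfg, bgh, egh, egi, ehi, fgi, ghi
  3-simplices (2): abch, eghi

so the chain groups are C_0 ≅ Z^9, C_1 ≅ Z^20, C_2 ≅ Z^13, C_3 ≅ Z^2.

The boundary map ∂_1: C_1 → C_0 maps an edge to its endpoints' difference, ∂[p,q] = q − p. For instance
  ∂fi = i − f.
This gives a 9×20 integer matrix of rank 8; reducing to Smith normal form yields diagonal entries (1,1,1,1,1,1,1,1).

Boundary ∂_2: C_2 → C_1 sends each 2-simplex [p,q,r] to [q,r] − [p,r] + [p,q]. For instance
  ∂abc = bc − ac + ab,
  ∂ach = ch − ah + ac.
The resulting 20×13 matrix has rank 11, and its Smith normal form has invariant factors (1,1,1,1,1,1,1,1,1,1,1).

∂_3: C_3 → C_2 sends each 3-simplex σ to the alternating sum Σ_i (−1)^i (σ with its i-th vertex removed). For instance
  ∂eghi = ghi − ehi + egi − egh,
  ∂abch = bch − ach + abh − abc.
The resulting 13×2 matrix has rank 2, and its Smith normal form has invariant factors (1,1).

Reading off H_k = ker ∂_k / im ∂_{k+1}:

  H_0: rank C_0 − rank ∂_1 = 9 − 8 = 1, and the invariant factors of ∂_1 are all 1, so H_0 = Z.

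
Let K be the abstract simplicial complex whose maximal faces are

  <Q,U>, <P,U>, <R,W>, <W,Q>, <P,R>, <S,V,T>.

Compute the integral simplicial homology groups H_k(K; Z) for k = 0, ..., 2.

H_0 ≅ Z^2,  H_1 ≅ Z,  H_2 = 0.

We work with the vertex ordering P < Q < R < S < T < U < V < W. The simplices of K, each written with vertices in increasing order, are:

  0-simplices (8): P, Q, R, S, T, U, V, W
  1-simplices (8): PR, PU, QU, QW, RW, ST, SV, TV
  2-simplices (1): STV

giving chain groups C_0 ≅ Z^8, C_1 ≅ Z^8, C_2 ≅ Z^1.

The boundary map ∂_1: C_1 → C_0 maps an edge to its endpoints' difference, ∂[p,q] = q − p.
As a 8×8 matrix over Z this has rank 6, with invariant factors (1,1,1,1,1,1).

∂_2: C_2 → C_1 sends each 2-simplex [p,q,r] to [q,r] − [p,r] + [p,q]. For instance
  ∂STV = TV − SV + ST.
This gives a 8×1 integer matrix of rank 1; reducing to Smith normal form yields diagonal entries (1).

From H_k ≅ ker(∂_k) / im(∂_{k+1}) we obtain:

  H_0: rank C_0 − rank ∂_1 = 8 − 6 = 2, and the invariant factors of ∂_1 are all 1, so H_0 ≅ Z^2.
  H_1: rank ker ∂_1 − rank ∂_2 = (8 − 6) − 1 = 1, and the invariant factors of ∂_2 are all 1, so H_1 ≅ Z.
  H_2: rank ker ∂_2 − rank ∂_3 = (1 − 1) − 0 = 0, and there is no ∂_3, so H_2 ≅ 0.

As a check, the Euler characteristic is 8 − 8 + 1 = 1, which agrees with 2 − 1 + 0 = 1.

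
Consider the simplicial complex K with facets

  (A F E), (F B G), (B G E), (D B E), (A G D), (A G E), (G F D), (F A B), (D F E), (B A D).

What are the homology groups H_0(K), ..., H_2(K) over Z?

H_0 ≅ Z,  H_1 ≅ Z/2Z,  H_2 = 0.

Order the vertices as A < B < D < E < F < G. Listing each simplex with vertices in this order, K has dimension 2 with simplices:

  0-simplices (6): A, B, D, E, F, G
  1-simplices (15): AB, AD, AE, AF, AG, BD, BE, BF, BG, DE, DF, DG, EF, EG, FG
  2-simplices (10): ABD, ABF, ADG, AEF, AEG, BDE, BEG, BFG, DEF, DFG

Hence C_0 ≅ Z^6, C_1 ≅ Z^15, C_2 ≅ Z^10.

Boundary ∂_1: C_1 → C_0 is given by ∂[p,q] = [q] − [p].
As a 6×15 matrix over Z this has rank 5, with invariant factors (1,1,1,1,1).

Boundary ∂_2: C_2 → C_1 sends each 2-simplex [p,q,r] to [q,r] − [p,r] + [p,q]. For instance
  ∂ABD = BD − AD + AB,
  ∂BFG = FG − BG + BF.
As a 15×10 matrix over Z this has rank 10, with invariant factors (1,1,1,1,1,1,1,1,1,2).

Reading off H_k = ker ∂_k / im ∂_{k+1}:

  H_0: rank C_0 − rank ∂_1 = 6 − 5 = 1, and the invariant factors of ∂_1 are all 1, so H_0 ≅ Z.
  H_1: rank ker ∂_1 − rank ∂_2 = (15 − 5) − 10 = 0, and ∂_2 has invariant factor 2 > 1, so H_1 ≅ Z/2Z.
  H_2: rank ker ∂_2 − rank ∂_3 = (10 − 10) − 0 = 0, and there is no ∂_3, so H_2 ≅ 0.

(K is a triangulation of the real projective plane RP^2.)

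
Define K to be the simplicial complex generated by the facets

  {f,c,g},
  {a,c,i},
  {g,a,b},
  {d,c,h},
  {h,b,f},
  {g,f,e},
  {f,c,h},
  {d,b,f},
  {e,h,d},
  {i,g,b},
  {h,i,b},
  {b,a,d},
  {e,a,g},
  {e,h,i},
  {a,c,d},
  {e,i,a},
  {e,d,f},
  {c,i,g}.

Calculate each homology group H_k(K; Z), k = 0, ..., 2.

H_0 = Z,  H_1 = Z × Z/2,  H_2 = 0.

Take the total order a < b < c < d < e < f < g < h < i on the vertex set. Then K (dimension 2) consists of the simplices:

  0-simplices (9): a, b, c, d, e, f, g, h, i
  1-simplices (27): ab, ac, ad, ae, ag, ai, bd, bf, bg, bh, bi, cd, cf, cg, ch, ci, de, df, dh, ef, eg, eh, ei, fg, fh, gi, hi
  2-simplices (18): abd, abg, acd, aci, aeg, aei, bdf, bfh, bgi, bhi, cdh, cfg, cfh, cgi, def, deh, efg, ehi

giving chain groups C_0 ≅ Z^9, C_1 ≅ Z^27, C_2 ≅ Z^18.

Boundary ∂_1: C_1 → C_0 sends each edge [p,q] (with p < q) to q − p.
The 9×27 boundary matrix has rank 8 and Smith normal form diag(1,1,1,1,1,1,1,1).

The boundary map ∂_2: C_2 → C_1 maps a triangle to the signed sum of its edges. For instance
  ∂efg = fg − eg + ef,
  ∂bdf = df − bf + bd.
The resulting 27×18 matrix has rank 18, and its Smith normal form has invariant factors (1,1,1,1,1,1,1,1,1,1,1,1,1,1,1,1,1,2).

Reading off H_k = ker ∂_k / im ∂_{k+1}:

  H_0: rank C_0 − rank ∂_1 = 9 − 8 = 1, and the invariant factors of ∂_1 are all 1, so H_0 = Z.
  H_1: rank ker ∂_1 − rank ∂_2 = (27 − 8) − 18 = 1, and ∂_2 has invariant factor 2 > 1, so H_1 = Z × Z/2.
  H_2: rank ker ∂_2 − rank ∂_3 = (18 − 18) − 0 = 0, and there is no ∂_3, so H_2 = 0.

(K is a triangulation of the Klein bottle.)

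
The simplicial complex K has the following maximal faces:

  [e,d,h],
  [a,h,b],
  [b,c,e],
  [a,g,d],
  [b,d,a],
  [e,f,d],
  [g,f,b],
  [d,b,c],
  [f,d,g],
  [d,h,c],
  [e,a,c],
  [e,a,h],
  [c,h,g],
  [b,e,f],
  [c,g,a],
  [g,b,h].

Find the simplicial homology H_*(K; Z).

Order the vertices as a < b < c < d < e < f < g < h. Listing each simplex with vertices in this order, K has dimension 2 with simplices:

  0-simplices (8): a, b, c, d, e, f, g, h
  1-simplices (24): ab, ac, ad, ae, ag, ah, bc, bd, be, bf, bg, bh, cd, ce, cg, ch, de, df, dg, dh, ef, eh, fg, gh
  2-simplices (16): abd, abh, ace, acg, adg, aeh, bcd, bce, bef, bfg, bgh, cdh, cgh, def, deh, dfg

giving chain groups C_0 ≅ Z^8, C_1 ≅ Z^24, C_2 ≅ Z^16.

Boundary ∂_1: C_1 → C_0 maps an edge to its endpoints' difference, ∂[p,q] = q − p.
The 8×24 boundary matrix has rank 7 and Smith normal form diag(1,1,1,1,1,1,1).

The boundary map ∂_2: C_2 → C_1 acts by ∂[p,q,r] = [q,r] − [p,r] + [p,q]. For instance
  ∂aeh = eh − ah + ae,
  ∂def = ef − df + de.
The 24×16 boundary matrix has rank 15 and Smith normal form diag(1,1,1,1,1,1,1,1,1,1,1,1,1,1,1).

Computing H_k = (kernel of ∂_k) / (image of ∂_{k+1}):

  H_0: rank C_0 − rank ∂_1 = 8 − 7 = 1, and the invariant factors of ∂_1 are all 1, so H_0 ≅ Z.
  H_1: rank ker ∂_1 − rank ∂_2 = (24 − 7) − 15 = 2, and the invariant factors of ∂_2 are all 1, so H_1 ≅ Z^2.
  H_2: rank ker ∂_2 − rank ∂_3 = (16 − 15) − 0 = 1, and there is no ∂_3, so H_2 ≅ Z.

H_0 ≅ Z,  H_1 ≅ Z^2,  H_2 ≅ Z.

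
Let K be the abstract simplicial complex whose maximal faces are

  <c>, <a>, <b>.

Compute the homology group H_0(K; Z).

K has 3 vertices.
rank ∂_0 = 0, rank ∂_1 = 0 ⇒ b_0 = 3 − 0 − 0 = 3. So H_0 ≅ Z^3.

H_0 ≅ Z^3.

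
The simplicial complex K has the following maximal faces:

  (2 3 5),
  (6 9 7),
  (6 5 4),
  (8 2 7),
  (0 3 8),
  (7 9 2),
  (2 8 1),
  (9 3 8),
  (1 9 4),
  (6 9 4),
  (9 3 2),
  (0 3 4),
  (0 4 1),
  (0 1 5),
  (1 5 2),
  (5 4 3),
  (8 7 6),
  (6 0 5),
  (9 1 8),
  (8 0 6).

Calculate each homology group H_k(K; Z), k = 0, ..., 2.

Order the vertices as 0 < 1 < 2 < 3 < 4 < 5 < 6 < 7 < 8 < 9. Listing each simplex with vertices in this order, K has dimension 2 with simplices:

  0-simplices (10): [0], [1], [2], [3], [4], [5], [6], [7], [8], [9]
  1-simplices (30): (30 of them)
  2-simplices (20): (20 of them)

giving chain groups C_0 ≅ Z^10, C_1 ≅ Z^30, C_2 ≅ Z^20.

∂_1: C_1 → C_0 maps an edge to its endpoints' difference, ∂[p,q] = q − p. For instance
  ∂[0,5] = [5] − [0].
This gives a 10×30 integer matrix of rank 9; reducing to Smith normal form yields diagonal entries (1,1,1,1,1,1,1,1,1).

∂_2: C_2 → C_1 maps a triangle to the signed sum of its edges. For instance
  ∂[6,7,8] = [7,8] − [6,8] + [6,7],
  ∂[1,4,9] = [4,9] − [1,9] + [1,4].
This gives a 30×20 integer matrix of rank 20; reducing to Smith normal form yields diagonal entries (1,1,1,1,1,1,1,1,1,1,1,1,1,1,1,1,1,1,1,2).

Now H_k = ker ∂_k / im ∂_{k+1}, so:

  H_0: rank C_0 − rank ∂_1 = 10 − 9 = 1, and the invariant factors of ∂_1 are all 1, so H_0 = Z.
  H_1: rank ker ∂_1 − rank ∂_2 = (30 − 9) − 20 = 1, and ∂_2 has invariant factor 2 > 1, so H_1 = Z ⊕ Z/2.
  H_2: rank ker ∂_2 − rank ∂_3 = (20 − 20) − 0 = 0, and there is no ∂_3, so H_2 = 0.

H_0 ≅ Z,  H_1 ≅ Z ⊕ Z/2,  H_2 = 0.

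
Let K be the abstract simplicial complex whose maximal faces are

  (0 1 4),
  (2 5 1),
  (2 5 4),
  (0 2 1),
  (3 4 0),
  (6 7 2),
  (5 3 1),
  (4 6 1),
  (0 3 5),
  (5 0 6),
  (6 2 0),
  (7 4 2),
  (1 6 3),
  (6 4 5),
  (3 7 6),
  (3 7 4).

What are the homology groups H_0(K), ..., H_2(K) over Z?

Take the total order 0 < 1 < 2 < 3 < 4 < 5 < 6 < 7 on the vertex set. Then K (dimension 2) consists of the simplices:

  0-simplices (8): [0], [1], [2], [3], [4], [5], [6], [7]
  1-simplices (24): (24 of them)
  2-simplices (16): [0,1,2], [0,1,4], [0,2,6], [0,3,4], [0,3,5], [0,5,6], [1,2,5], [1,3,5], [1,3,6], [1,4,6], [2,4,5], [2,4,7], [2,6,7], [3,4,7], [3,6,7], [4,5,6]

so the chain groups are C_0 ≅ Z^8, C_1 ≅ Z^24, C_2 ≅ Z^16.

Boundary ∂_1: C_1 → C_0 sends each edge [p,q] (with p < q) to q − p.
This gives a 8×24 integer matrix of rank 7; reducing to Smith normal form yields diagonal entries (1,1,1,1,1,1,1).

Boundary ∂_2: C_2 → C_1 maps a triangle to the signed sum of its edges. For instance
  ∂[0,5,6] = [5,6] − [0,6] + [0,5],
  ∂[1,3,5] = [3,5] − [1,5] + [1,3].
This gives a 24×16 integer matrix of rank 15; reducing to Smith normal form yields diagonal entries (1,1,1,1,1,1,1,1,1,1,1,1,1,1,1).

Now H_k = ker ∂_k / im ∂_{k+1}, so:

  H_0: rank C_0 − rank ∂_1 = 8 − 7 = 1, and the invariant factors of ∂_1 are all 1, so H_0 ≅ Z.
  H_1: rank ker ∂_1 − rank ∂_2 = (24 − 7) − 15 = 2, and the invariant factors of ∂_2 are all 1, so H_1 ≅ Z^2.
  H_2: rank ker ∂_2 − rank ∂_3 = (16 − 15) − 0 = 1, and there is no ∂_3, so H_2 ≅ Z.

(K is a triangulation of the torus T^2.)

H_0 = Z,  H_1 = Z^2,  H_2 = Z.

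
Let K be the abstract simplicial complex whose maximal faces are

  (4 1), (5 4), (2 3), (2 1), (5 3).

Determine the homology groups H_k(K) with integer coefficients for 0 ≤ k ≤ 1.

Fix the vertex order 1 < 2 < 3 < 4 < 5 and write every simplex with vertices in increasing order. Then dim K = 1 and the simplices of K are:

  0-simplices (5): [1], [2], [3], [4], [5]
  1-simplices (5): [1,2], [1,4], [2,3], [3,5], [4,5]

giving chain groups C_0 ≅ Z^5, C_1 ≅ Z^5.

The boundary map ∂_1: C_1 → C_0 is given by ∂[p,q] = [q] − [p].
As a 5×5 matrix over Z this has rank 4, with invariant factors (1,1,1,1).

Reading off H_k = ker ∂_k / im ∂_{k+1}:

  H_0: rank C_0 − rank ∂_1 = 5 − 4 = 1, and the invariant factors of ∂_1 are all 1, so H_0 ≅ Z.
  H_1: rank ker ∂_1 − rank ∂_2 = (5 − 4) − 0 = 1, and there is no ∂_2, so H_1 ≅ Z.

As a check, the Euler characteristic is 5 − 5 = 0, which agrees with 1 − 1 = 0.

H_0 = Z,  H_1 = Z.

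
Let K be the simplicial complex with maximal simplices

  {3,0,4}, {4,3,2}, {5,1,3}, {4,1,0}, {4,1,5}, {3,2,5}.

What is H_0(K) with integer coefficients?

H_0 = Z.

Take the total order 0 < 1 < 2 < 3 < 4 < 5 on the vertex set. Then K (dimension 2) consists of the simplices:

  0-simplices (6): [0], [1], [2], [3], [4], [5]
  1-simplices (12): [0,1], [0,3], [0,4], [1,3], [1,4], [1,5], [2,3], [2,4], [2,5], [3,4], [3,5], [4,5]
  2-simplices (6): [0,1,4], [0,3,4], [1,3,5], [1,4,5], [2,3,4], [2,3,5]

giving chain groups C_0 ≅ Z^6, C_1 ≅ Z^12, C_2 ≅ Z^6.

∂_1: C_1 → C_0 maps an edge to its endpoints' difference, ∂[p,q] = q − p. For instance
  ∂[0,4] = [4] − [0].
The 6×12 boundary matrix has rank 5 and Smith normal form diag(1,1,1,1,1).

∂_2: C_2 → C_1 maps a triangle to the signed sum of its edges. For instance
  ∂[1,3,5] = [3,5] − [1,5] + [1,3],
  ∂[2,3,4] = [3,4] − [2,4] + [2,3].
The resulting 12×6 matrix has rank 6, and its Smith normal form has invariant factors (1,1,1,1,1,1).

Computing H_k = (kernel of ∂_k) / (image of ∂_{k+1}):

  H_0: rank C_0 − rank ∂_1 = 6 − 5 = 1, and the invariant factors of ∂_1 are all 1, so H_0 = Z.

(K is a triangulation of the cylinder S^1 x I.)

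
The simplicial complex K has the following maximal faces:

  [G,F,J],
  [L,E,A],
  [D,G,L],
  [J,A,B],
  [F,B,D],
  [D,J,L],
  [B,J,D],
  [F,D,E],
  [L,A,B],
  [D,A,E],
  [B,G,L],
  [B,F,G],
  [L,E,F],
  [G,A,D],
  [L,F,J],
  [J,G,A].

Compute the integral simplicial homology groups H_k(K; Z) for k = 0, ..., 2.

H_0 ≅ Z,  H_1 ≅ Z^2,  H_2 ≅ Z.

Fix the vertex order A < B < D < E < F < G < J < L and write every simplex with vertices in increasing order. Then dim K = 2 and the simplices of K are:

  0-simplices (8): A, B, D, E, F, G, J, L
  1-simplices (24): AB, AD, AE, AG, AJ, AL, BD, BF, BG, BJ, BL, DE, DF, DG, DJ, DL, EF, EL, FG, FJ, FL, GJ, GL, JL
  2-simplices (16): ABJ, ABL, ADE, ADG, AEL, AGJ, BDF, BDJ, BFG, BGL, DEF, DGL, DJL, EFL, FGJ, FJL

Hence C_0 ≅ Z^8, C_1 ≅ Z^24, C_2 ≅ Z^16.

∂_1: C_1 → C_0 sends each edge [p,q] (with p < q) to q − p. For instance
  ∂AG = G − A.
As a 8×24 matrix over Z this has rank 7, with invariant factors (1,1,1,1,1,1,1).

Boundary ∂_2: C_2 → C_1 acts by ∂[p,q,r] = [q,r] − [p,r] + [p,q]. For instance
  ∂ABL = BL − AL + AB,
  ∂BGL = GL − BL + BG.
The resulting 24×16 matrix has rank 15, and its Smith normal form has invariant factors (1,1,1,1,1,1,1,1,1,1,1,1,1,1,1).

Now H_k = ker ∂_k / im ∂_{k+1}, so:

  H_0: rank C_0 − rank ∂_1 = 8 − 7 = 1, and the invariant factors of ∂_1 are all 1, so H_0 = Z.
  H_1: rank ker ∂_1 − rank ∂_2 = (24 − 7) − 15 = 2, and the invariant factors of ∂_2 are all 1, so H_1 = Z^2.
  H_2: rank ker ∂_2 − rank ∂_3 = (16 − 15) − 0 = 1, and there is no ∂_3, so H_2 = Z.

As a check, the Euler characteristic is 8 − 24 + 16 = 0, which agrees with 1 − 2 + 1 = 0.
(K is a triangulation of the torus T^2.)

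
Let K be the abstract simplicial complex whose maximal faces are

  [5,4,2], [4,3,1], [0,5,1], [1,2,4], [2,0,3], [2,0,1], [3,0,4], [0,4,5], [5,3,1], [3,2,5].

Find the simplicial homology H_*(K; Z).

H_0 = Z,  H_1 = Z/2,  H_2 = 0.

We work with the vertex ordering 0 < 1 < 2 < 3 < 4 < 5. The simplices of K, each written with vertices in increasing order, are:

  0-simplices (6): [0], [1], [2], [3], [4], [5]
  1-simplices (15): [0,1], [0,2], [0,3], [0,4], [0,5], [1,2], [1,3], [1,4], [1,5], [2,3], [2,4], [2,5], [3,4], [3,5], [4,5]
  2-simplices (10): [0,1,2], [0,1,5], [0,2,3], [0,3,4], [0,4,5], [1,2,4], [1,3,4], [1,3,5], [2,3,5], [2,4,5]

Hence C_0 ≅ Z^6, C_1 ≅ Z^15, C_2 ≅ Z^10.

∂_1: C_1 → C_0 is given by ∂[p,q] = [q] − [p]. For instance
  ∂[1,3] = [3] − [1].
The 6×15 boundary matrix has rank 5 and Smith normal form diag(1,1,1,1,1).

Boundary ∂_2: C_2 → C_1 maps a triangle to the signed sum of its edges. For instance
  ∂[0,4,5] = [4,5] − [0,5] + [0,4],
  ∂[0,1,5] = [1,5] − [0,5] + [0,1].
This gives a 15×10 integer matrix of rank 10; reducing to Smith normal form yields diagonal entries (1,1,1,1,1,1,1,1,1,2).

From H_k ≅ ker(∂_k) / im(∂_{k+1}) we obtain:

  H_0: rank C_0 − rank ∂_1 = 6 − 5 = 1, and the invariant factors of ∂_1 are all 1, so H_0 ≅ Z.
  H_1: rank ker ∂_1 − rank ∂_2 = (15 − 5) − 10 = 0, and ∂_2 has invariant factor 2 > 1, so H_1 ≅ Z/2.
  H_2: rank ker ∂_2 − rank ∂_3 = (10 − 10) − 0 = 0, and there is no ∂_3, so H_2 ≅ 0.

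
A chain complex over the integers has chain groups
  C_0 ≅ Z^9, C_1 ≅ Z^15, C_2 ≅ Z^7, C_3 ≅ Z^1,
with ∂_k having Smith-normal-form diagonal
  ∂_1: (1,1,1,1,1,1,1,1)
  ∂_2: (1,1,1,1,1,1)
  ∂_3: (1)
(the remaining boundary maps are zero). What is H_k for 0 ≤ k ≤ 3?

H_0: b_0 = 9 − 0 − 8 = 1; torsion from ∂_1 factors > 1: none. So H_0 = Z.
H_1: b_1 = 15 − 8 − 6 = 1; torsion from ∂_2 factors > 1: none. So H_1 = Z.
H_2: b_2 = 7 − 6 − 1 = 0; torsion from ∂_3 factors > 1: none. So H_2 = 0.
H_3: b_3 = 1 − 1 − 0 = 0; torsion from ∂_4 factors > 1: none. So H_3 = 0.

H_0 = Z,  H_1 = Z,  H_2 = 0,  H_3 = 0.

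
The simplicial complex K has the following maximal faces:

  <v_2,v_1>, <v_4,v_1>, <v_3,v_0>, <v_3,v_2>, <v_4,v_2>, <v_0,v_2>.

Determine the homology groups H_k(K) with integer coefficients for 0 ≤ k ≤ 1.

H_0 = Z,  H_1 = Z^2.

We work with the vertex ordering v_0 < v_1 < v_2 < v_3 < v_4. The simplices of K, each written with vertices in increasing order, are:

  0-simplices (5): [v_0], [v_1], [v_2], [v_3], [v_4]
  1-simplices (6): [v_0,v_2], [v_0,v_3], [v_1,v_2], [v_1,v_4], [v_2,v_3], [v_2,v_4]

Hence C_0 ≅ Z^5, C_1 ≅ Z^6.

∂_1: C_1 → C_0 sends each edge [p,q] (with p < q) to q − p. For instance
  ∂[v_0,v_3] = [v_3] − [v_0].
This gives a 5×6 integer matrix of rank 4; reducing to Smith normal form yields diagonal entries (1,1,1,1).

Reading off H_k = ker ∂_k / im ∂_{k+1}:

  H_0: rank C_0 − rank ∂_1 = 5 − 4 = 1, and the invariant factors of ∂_1 are all 1, so H_0 ≅ Z.
  H_1: rank ker ∂_1 − rank ∂_2 = (6 − 4) − 0 = 2, and there is no ∂_2, so H_1 ≅ Z^2.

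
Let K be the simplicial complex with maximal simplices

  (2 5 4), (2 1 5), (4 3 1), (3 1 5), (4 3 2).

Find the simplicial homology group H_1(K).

H_1 = Z.

Order the vertices as 1 < 2 < 3 < 4 < 5. Listing each simplex with vertices in this order, K has dimension 2 with simplices:

  0-simplices (5): [1], [2], [3], [4], [5]
  1-simplices (10): [1,2], [1,3], [1,4], [1,5], [2,3], [2,4], [2,5], [3,4], [3,5], [4,5]
  2-simplices (5): [1,2,5], [1,3,4], [1,3,5], [2,3,4], [2,4,5]

so the chain groups are C_0 ≅ Z^5, C_1 ≅ Z^10, C_2 ≅ Z^5.

∂_1: C_1 → C_0 is given by ∂[p,q] = [q] − [p].
As a 5×10 matrix over Z this has rank 4, with invariant factors (1,1,1,1).

∂_2: C_2 → C_1 maps a triangle to the signed sum of its edges. For instance
  ∂[2,4,5] = [4,5] − [2,5] + [2,4],
  ∂[1,3,4] = [3,4] − [1,4] + [1,3].
The 10×5 boundary matrix has rank 5 and Smith normal form diag(1,1,1,1,1).

Now H_k = ker ∂_k / im ∂_{k+1}, so:

  H_1: rank ker ∂_1 − rank ∂_2 = (10 − 4) − 5 = 1, and the invariant factors of ∂_2 are all 1, so H_1 = Z.

(K is a triangulation of the Möbius band.)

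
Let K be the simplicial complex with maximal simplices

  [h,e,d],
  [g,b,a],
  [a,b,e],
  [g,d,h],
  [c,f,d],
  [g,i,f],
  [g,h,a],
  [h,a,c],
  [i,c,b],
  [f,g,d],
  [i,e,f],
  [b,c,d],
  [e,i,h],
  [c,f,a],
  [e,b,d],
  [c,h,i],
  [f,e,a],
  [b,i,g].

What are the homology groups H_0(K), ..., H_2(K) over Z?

H_0 ≅ Z,  H_1 ≅ Z^2,  H_2 ≅ Z.

We work with the vertex ordering a < b < c < d < e < f < g < h < i. The simplices of K, each written with vertices in increasing order, are:

  0-simplices (9): a, b, c, d, e, f, g, h, i
  1-simplices (27): ab, ac, ae, af, ag, ah, bc, bd, be, bg, bi, cd, cf, ch, ci, de, df, dg, dh, ef, eh, ei, fg, fi, gh, gi, hi
  2-simplices (18): abe, abg, acf, ach, aef, agh, bcd, bci, bde, bgi, cdf, chi, deh, dfg, dgh, efi, ehi, fgi

so the chain groups are C_0 ≅ Z^9, C_1 ≅ Z^27, C_2 ≅ Z^18.

∂_1: C_1 → C_0 maps an edge to its endpoints' difference, ∂[p,q] = q − p. For instance
  ∂eh = h − e.
This gives a 9×27 integer matrix of rank 8; reducing to Smith normal form yields diagonal entries (1,1,1,1,1,1,1,1).

∂_2: C_2 → C_1 maps a triangle to the signed sum of its edges. For instance
  ∂agh = gh − ah + ag,
  ∂bcd = cd − bd + bc.
The 27×18 boundary matrix has rank 17 and Smith normal form diag(1,1,1,1,1,1,1,1,1,1,1,1,1,1,1,1,1).

Now H_k = ker ∂_k / im ∂_{k+1}, so:

  H_0: rank C_0 − rank ∂_1 = 9 − 8 = 1, and the invariant factors of ∂_1 are all 1, so H_0 = Z.
  H_1: rank ker ∂_1 − rank ∂_2 = (27 − 8) − 17 = 2, and the invariant factors of ∂_2 are all 1, so H_1 = Z^2.
  H_2: rank ker ∂_2 − rank ∂_3 = (18 − 17) − 0 = 1, and there is no ∂_3, so H_2 = Z.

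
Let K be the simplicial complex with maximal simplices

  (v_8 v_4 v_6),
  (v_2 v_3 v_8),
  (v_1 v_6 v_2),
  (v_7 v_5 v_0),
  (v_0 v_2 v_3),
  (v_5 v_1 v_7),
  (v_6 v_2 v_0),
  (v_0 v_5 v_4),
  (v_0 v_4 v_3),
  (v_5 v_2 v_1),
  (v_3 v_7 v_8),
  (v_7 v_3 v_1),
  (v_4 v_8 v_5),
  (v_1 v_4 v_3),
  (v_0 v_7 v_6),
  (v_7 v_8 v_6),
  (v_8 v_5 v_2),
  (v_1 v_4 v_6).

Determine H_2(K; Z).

Order the vertices as v_0 < v_1 < v_2 < v_3 < v_4 < v_5 < v_6 < v_7 < v_8. Listing each simplex with vertices in this order, K has dimension 2 with simplices:

  0-simplices (9): [v_0], [v_1], [v_2], [v_3], [v_4], [v_5], [v_6], [v_7], [v_8]
  1-simplices (27): (27 of them)
  2-simplices (18): (18 of them)

giving chain groups C_0 ≅ Z^9, C_1 ≅ Z^27, C_2 ≅ Z^18.

Boundary ∂_1: C_1 → C_0 is given by ∂[p,q] = [q] − [p]. For instance
  ∂[v_0,v_6] = [v_6] − [v_0].
The resulting 9×27 matrix has rank 8, and its Smith normal form has invariant factors (1,1,1,1,1,1,1,1).

Boundary ∂_2: C_2 → C_1 sends each 2-simplex [p,q,r] to [q,r] − [p,r] + [p,q]. For instance
  ∂[v_1,v_2,v_5] = [v_2,v_5] − [v_1,v_5] + [v_1,v_2],
  ∂[v_0,v_2,v_6] = [v_2,v_6] − [v_0,v_6] + [v_0,v_2].
This gives a 27×18 integer matrix of rank 17; reducing to Smith normal form yields diagonal entries (1,1,1,1,1,1,1,1,1,1,1,1,1,1,1,1,1).

Computing H_k = (kernel of ∂_k) / (image of ∂_{k+1}):

  H_2: rank ker ∂_2 − rank ∂_3 = (18 − 17) − 0 = 1, and there is no ∂_3, so H_2 ≅ Z.

H_2 = Z.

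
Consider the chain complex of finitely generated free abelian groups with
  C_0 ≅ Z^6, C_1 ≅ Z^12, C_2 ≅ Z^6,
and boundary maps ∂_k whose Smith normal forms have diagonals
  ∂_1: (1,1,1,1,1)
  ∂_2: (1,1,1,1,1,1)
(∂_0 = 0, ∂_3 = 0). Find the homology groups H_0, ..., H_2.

H_0: b_0 = 6 − 0 − 5 = 1; torsion from ∂_1 factors > 1: none. So H_0 ≅ Z.
H_1: b_1 = 12 − 5 − 6 = 1; torsion from ∂_2 factors > 1: none. So H_1 ≅ Z.
H_2: b_2 = 6 − 6 − 0 = 0; torsion from ∂_3 factors > 1: none. So H_2 ≅ 0.

H_0 ≅ Z,  H_1 ≅ Z,  H_2 = 0.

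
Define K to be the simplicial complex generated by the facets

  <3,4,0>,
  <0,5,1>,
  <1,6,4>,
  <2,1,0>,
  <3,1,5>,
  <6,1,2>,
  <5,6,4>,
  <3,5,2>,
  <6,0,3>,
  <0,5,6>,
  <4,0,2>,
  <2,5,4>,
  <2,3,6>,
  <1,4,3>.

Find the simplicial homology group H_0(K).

Order the vertices as 0 < 1 < 2 < 3 < 4 < 5 < 6. Listing each simplex with vertices in this order, K has dimension 2 with simplices:

  0-simplices (7): [0], [1], [2], [3], [4], [5], [6]
  1-simplices (21): [0,1], [0,2], [0,3], [0,4], [0,5], [0,6], [1,2], [1,3], [1,4], [1,5], [1,6], [2,3], [2,4], [2,5], [2,6], [3,4], [3,5], [3,6], [4,5], [4,6], [5,6]
  2-simplices (14): [0,1,2], [0,1,5], [0,2,4], [0,3,4], [0,3,6], [0,5,6], [1,2,6], [1,3,4], [1,3,5], [1,4,6], [2,3,5], [2,3,6], [2,4,5], [4,5,6]

Hence C_0 ≅ Z^7, C_1 ≅ Z^21, C_2 ≅ Z^14.

∂_1: C_1 → C_0 sends each edge [p,q] (with p < q) to q − p. For instance
  ∂[4,5] = [5] − [4].
This gives a 7×21 integer matrix of rank 6; reducing to Smith normal form yields diagonal entries (1,1,1,1,1,1).

The boundary map ∂_2: C_2 → C_1 acts by ∂[p,q,r] = [q,r] − [p,r] + [p,q]. For instance
  ∂[0,3,4] = [3,4] − [0,4] + [0,3],
  ∂[0,1,2] = [1,2] − [0,2] + [0,1].
As a 21×14 matrix over Z this has rank 13, with invariant factors (1,1,1,1,1,1,1,1,1,1,1,1,1).

Reading off H_k = ker ∂_k / im ∂_{k+1}:

  H_0: rank C_0 − rank ∂_1 = 7 − 6 = 1, and the invariant factors of ∂_1 are all 1, so H_0 = Z.

H_0 = Z.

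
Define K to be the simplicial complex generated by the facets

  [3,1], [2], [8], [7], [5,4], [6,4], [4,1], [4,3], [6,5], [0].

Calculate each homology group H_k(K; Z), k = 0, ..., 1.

Take the total order 0 < 1 < 2 < 3 < 4 < 5 < 6 < 7 < 8 on the vertex set. Then K (dimension 1) consists of the simplices:

  0-simplices (9): [0], [1], [2], [3], [4], [5], [6], [7], [8]
  1-simplices (6): [1,3], [1,4], [3,4], [4,5], [4,6], [5,6]

so the chain groups are C_0 ≅ Z^9, C_1 ≅ Z^6.

The boundary map ∂_1: C_1 → C_0 is given by ∂[p,q] = [q] − [p]. For instance
  ∂[3,4] = [4] − [3].
As a 9×6 matrix over Z this has rank 4, with invariant factors (1,1,1,1).

From H_k ≅ ker(∂_k) / im(∂_{k+1}) we obtain:

  H_0: rank C_0 − rank ∂_1 = 9 − 4 = 5, and the invariant factors of ∂_1 are all 1, so H_0 = Z^5.
  H_1: rank ker ∂_1 − rank ∂_2 = (6 − 4) − 0 = 2, and there is no ∂_2, so H_1 = Z^2.

(K is a triangulation of the disjoint union of a wedge of 2 circles and a set of 4 points.)

H_0 = Z^5,  H_1 = Z^2.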